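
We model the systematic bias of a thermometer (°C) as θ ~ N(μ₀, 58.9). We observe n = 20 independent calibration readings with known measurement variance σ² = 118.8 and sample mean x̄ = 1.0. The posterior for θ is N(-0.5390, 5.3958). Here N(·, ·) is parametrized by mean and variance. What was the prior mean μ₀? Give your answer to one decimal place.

With known observation variance, the Normal–Normal posterior has precision τ_n = τ₀ + n/σ² and mean μ_n = (τ₀μ₀ + (n/σ²)x̄)/τ_n.
Here τ₀ = 1/58.9 = 0.016978 and τ_data = 20/118.8 = 0.168350, so τ_n = 0.185328.
Rearranging for μ₀: μ₀ = (μ_n·τ_n − τ_data·x̄)/τ₀ = (-0.5390·0.185328 − 0.168350·1.0) / 0.016978 = -0.268242/0.016978 ≈ -15.8.

μ₀ = -15.8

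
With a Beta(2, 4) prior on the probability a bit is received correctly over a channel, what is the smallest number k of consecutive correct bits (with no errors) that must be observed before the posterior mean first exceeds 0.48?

k = 2

After k correct bits and 0 errors the posterior is Beta(2+k, 4), with mean (2+k)/(2+4+k).
Set (2+k)/(6+k) > 0.48 and solve: k > (0.48·6 − 2)/(1 − 0.48) = 1.692.
The smallest integer exceeding 1.692 is 2.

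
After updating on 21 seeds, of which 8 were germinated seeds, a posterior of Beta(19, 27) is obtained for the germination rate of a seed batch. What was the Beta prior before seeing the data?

A Beta(α, β) prior with s successes and f failures in binomial data gives a Beta(α+s, β+f) posterior.
Subtract the data counts: 19−8=11, 27−13=14.

Beta(11, 14)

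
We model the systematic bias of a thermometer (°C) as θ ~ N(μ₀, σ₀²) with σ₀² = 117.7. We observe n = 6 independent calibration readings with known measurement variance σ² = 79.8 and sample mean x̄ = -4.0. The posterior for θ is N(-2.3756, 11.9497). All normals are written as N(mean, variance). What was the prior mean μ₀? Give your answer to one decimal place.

μ₀ = 12.0

The posterior mean is a precision-weighted average: μ_n = (τ₀μ₀ + τ_data·x̄)/(τ₀+τ_data), with τ₀=1/σ₀² and τ_data=n/σ².
Here τ₀ = 1/117.7 = 0.008496 and τ_data = 6/79.8 = 0.075188, so τ_n = 0.083684.
Rearranging for μ₀: μ₀ = (μ_n·τ_n − τ_data·x̄)/τ₀ = (-2.3756·0.083684 − 0.075188·-4.0) / 0.008496 = 0.101952/0.008496 ≈ 12.0.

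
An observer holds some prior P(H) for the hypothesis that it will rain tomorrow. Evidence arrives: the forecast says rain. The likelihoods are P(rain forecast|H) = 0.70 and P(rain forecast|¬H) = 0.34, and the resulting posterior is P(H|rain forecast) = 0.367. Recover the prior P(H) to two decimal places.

P(H) = 0.22

In odds form, posterior odds = prior odds × likelihood ratio, so prior odds = posterior odds ÷ LR.
Posterior odds = 0.367/(1−0.367) = 0.5798. LR = 0.70/0.34 = 2.0588.
Prior odds = 0.5798/2.0588 = 0.2816, so P(H) = 0.2816/(1+0.2816) ≈ 0.22.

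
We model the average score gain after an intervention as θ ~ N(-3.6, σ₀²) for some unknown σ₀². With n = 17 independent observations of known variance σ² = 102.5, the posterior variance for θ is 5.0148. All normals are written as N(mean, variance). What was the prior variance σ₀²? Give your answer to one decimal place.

σ₀² = 29.8

For the Normal–Normal model with known σ², precisions add: τ_n = τ₀ + n/σ².
So 1/σ₀² = 1/5.0148 − 17/102.5 = 0.199410 − 0.165854 = 0.033556.
Hence σ₀² = 1/0.033556 ≈ 29.8.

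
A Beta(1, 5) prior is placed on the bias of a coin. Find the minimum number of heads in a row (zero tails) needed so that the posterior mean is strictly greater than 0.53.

k = 5

After k heads and 0 tails the posterior is Beta(1+k, 5), with mean (1+k)/(1+5+k).
Set (1+k)/(6+k) > 0.53 and solve: k > (0.53·6 − 1)/(1 − 0.53) = 4.638.
The smallest integer exceeding 4.638 is 5, and checking k=5: (6)/(11) = 0.5455 > 0.53.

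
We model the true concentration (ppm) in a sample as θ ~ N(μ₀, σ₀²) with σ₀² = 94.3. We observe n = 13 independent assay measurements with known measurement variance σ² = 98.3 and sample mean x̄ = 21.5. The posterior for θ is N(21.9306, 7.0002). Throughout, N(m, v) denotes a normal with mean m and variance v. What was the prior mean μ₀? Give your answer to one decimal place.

μ₀ = 27.3

The posterior mean is a precision-weighted average: μ_n = (τ₀μ₀ + τ_data·x̄)/(τ₀+τ_data), with τ₀=1/σ₀² and τ_data=n/σ².
Here τ₀ = 1/94.3 = 0.010604 and τ_data = 13/98.3 = 0.132248, so τ_n = 0.142852.
Rearranging for μ₀: μ₀ = (μ_n·τ_n − τ_data·x̄)/τ₀ = (21.9306·0.142852 − 0.132248·21.5) / 0.010604 = 0.289498/0.010604 ≈ 27.3.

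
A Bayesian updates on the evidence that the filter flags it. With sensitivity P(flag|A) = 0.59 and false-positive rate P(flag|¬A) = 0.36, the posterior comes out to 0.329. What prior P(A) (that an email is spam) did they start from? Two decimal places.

In odds form, posterior odds = prior odds × likelihood ratio, so prior odds = posterior odds ÷ LR.
Posterior odds = 0.329/(1−0.329) = 0.4903. LR = 0.59/0.36 = 1.6389.
Prior odds = 0.4903/1.6389 = 0.2992, so P(A) = 0.2992/(1+0.2992) ≈ 0.23.

P(A) = 0.23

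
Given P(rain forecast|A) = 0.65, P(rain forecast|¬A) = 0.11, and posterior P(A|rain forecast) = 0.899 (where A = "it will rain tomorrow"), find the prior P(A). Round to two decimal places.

Bayes' rule in odds form gives O(A|E) = O(A)·[P(E|A)/P(E|¬A)], hence O(A) = O(A|E)/LR.
Posterior odds = 0.899/(1−0.899) = 8.9010. LR = 0.65/0.11 = 5.9091.
Prior odds = 8.9010/5.9091 = 1.5063, so P(A) = 1.5063/(1+1.5063) ≈ 0.60.

P(A) = 0.60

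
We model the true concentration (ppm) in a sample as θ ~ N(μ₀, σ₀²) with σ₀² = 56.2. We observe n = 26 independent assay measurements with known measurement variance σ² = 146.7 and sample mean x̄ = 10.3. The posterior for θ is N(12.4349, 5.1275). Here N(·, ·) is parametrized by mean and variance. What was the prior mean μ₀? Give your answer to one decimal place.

μ₀ = 33.7

The posterior mean is a precision-weighted average: μ_n = (τ₀μ₀ + τ_data·x̄)/(τ₀+τ_data), with τ₀=1/σ₀² and τ_data=n/σ².
Here τ₀ = 1/56.2 = 0.017794 and τ_data = 26/146.7 = 0.177232, so τ_n = 0.195026.
Rearranging for μ₀: μ₀ = (μ_n·τ_n − τ_data·x̄)/τ₀ = (12.4349·0.195026 − 0.177232·10.3) / 0.017794 = 0.599639/0.017794 ≈ 33.7.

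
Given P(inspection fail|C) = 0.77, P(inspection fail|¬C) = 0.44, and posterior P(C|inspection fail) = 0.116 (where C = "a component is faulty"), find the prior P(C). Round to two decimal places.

P(C) = 0.07

In odds form, posterior odds = prior odds × likelihood ratio, so prior odds = posterior odds ÷ LR.
Posterior odds = 0.116/(1−0.116) = 0.1312. LR = 0.77/0.44 = 1.7500.
Prior odds = 0.1312/1.7500 = 0.0750, so P(C) = 0.0750/(1+0.0750) ≈ 0.07.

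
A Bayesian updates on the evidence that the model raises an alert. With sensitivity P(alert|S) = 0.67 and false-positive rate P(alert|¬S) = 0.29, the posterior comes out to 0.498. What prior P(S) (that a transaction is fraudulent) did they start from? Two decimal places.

In odds form, posterior odds = prior odds × likelihood ratio, so prior odds = posterior odds ÷ LR.
Posterior odds = 0.498/(1−0.498) = 0.9920. LR = 0.67/0.29 = 2.3103.
Prior odds = 0.9920/2.3103 = 0.4294, so P(S) = 0.4294/(1+0.4294) ≈ 0.30.

P(S) = 0.30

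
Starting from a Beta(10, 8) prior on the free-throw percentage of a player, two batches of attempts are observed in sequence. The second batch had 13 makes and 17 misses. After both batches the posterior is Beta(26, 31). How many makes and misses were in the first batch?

3 makes and 6 misses

Because Beta–binomial updating is additive in the counts, the combined data contributed (α_post−α_prior, β_post−β_prior) successes and failures.
Total across both batches: 26−10=16 makes, 31−8=23 misses.
Subtract the second batch: 16−13=3 makes and 23−17=6 misses.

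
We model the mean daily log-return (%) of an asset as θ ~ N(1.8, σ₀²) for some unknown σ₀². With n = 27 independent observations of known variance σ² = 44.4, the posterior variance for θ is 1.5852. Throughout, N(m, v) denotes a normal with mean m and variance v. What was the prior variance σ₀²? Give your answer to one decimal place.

σ₀² = 44.0

For the Normal–Normal model with known σ², precisions add: τ_n = τ₀ + n/σ².
So 1/σ₀² = 1/1.5852 − 27/44.4 = 0.630835 − 0.608108 = 0.022727.
Hence σ₀² = 1/0.022727 ≈ 44.0.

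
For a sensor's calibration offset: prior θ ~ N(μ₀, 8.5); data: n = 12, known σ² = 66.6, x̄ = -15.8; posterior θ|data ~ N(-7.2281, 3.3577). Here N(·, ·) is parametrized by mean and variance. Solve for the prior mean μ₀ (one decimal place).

With known observation variance, the Normal–Normal posterior has precision τ_n = τ₀ + n/σ² and mean μ_n = (τ₀μ₀ + (n/σ²)x̄)/τ_n.
Here τ₀ = 1/8.5 = 0.117647 and τ_data = 12/66.6 = 0.180180, so τ_n = 0.297827.
Rearranging for μ₀: μ₀ = (μ_n·τ_n − τ_data·x̄)/τ₀ = (-7.2281·0.297827 − 0.180180·-15.8) / 0.117647 = 0.694121/0.117647 ≈ 5.9.

μ₀ = 5.9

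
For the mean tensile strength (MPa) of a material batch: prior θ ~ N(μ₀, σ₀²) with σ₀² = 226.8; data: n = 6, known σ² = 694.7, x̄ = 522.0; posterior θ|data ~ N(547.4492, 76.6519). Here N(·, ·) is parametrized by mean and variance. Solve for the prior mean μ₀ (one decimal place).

μ₀ = 597.3

The posterior mean is a precision-weighted average: μ_n = (τ₀μ₀ + τ_data·x̄)/(τ₀+τ_data), with τ₀=1/σ₀² and τ_data=n/σ².
Here τ₀ = 1/226.8 = 0.004409 and τ_data = 6/694.7 = 0.008637, so τ_n = 0.013046.
Rearranging for μ₀: μ₀ = (μ_n·τ_n − τ_data·x̄)/τ₀ = (547.4492·0.013046 − 0.008637·522.0) / 0.004409 = 2.633508/0.004409 ≈ 597.3.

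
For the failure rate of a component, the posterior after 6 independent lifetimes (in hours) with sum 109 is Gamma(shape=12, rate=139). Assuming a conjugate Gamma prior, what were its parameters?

Gamma(shape=6, rate=30)

Gamma–exponential conjugacy: posterior shape = α + n, posterior rate = β + Σtᵢ.
So α = 12 − 6 = 6 and β = 139 − 109 = 30.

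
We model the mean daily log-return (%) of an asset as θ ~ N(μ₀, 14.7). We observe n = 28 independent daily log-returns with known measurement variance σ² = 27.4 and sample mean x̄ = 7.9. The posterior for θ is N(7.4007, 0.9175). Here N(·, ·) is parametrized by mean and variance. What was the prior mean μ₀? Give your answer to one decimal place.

The posterior mean is a precision-weighted average: μ_n = (τ₀μ₀ + τ_data·x̄)/(τ₀+τ_data), with τ₀=1/σ₀² and τ_data=n/σ².
Here τ₀ = 1/14.7 = 0.068027 and τ_data = 28/27.4 = 1.021898, so τ_n = 1.089925.
Rearranging for μ₀: μ₀ = (μ_n·τ_n − τ_data·x̄)/τ₀ = (7.4007·1.089925 − 1.021898·7.9) / 0.068027 = -0.006786/0.068027 ≈ -0.1.

μ₀ = -0.1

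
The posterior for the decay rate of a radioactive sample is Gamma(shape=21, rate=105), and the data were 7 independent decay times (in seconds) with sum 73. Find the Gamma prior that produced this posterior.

Gamma(shape=14, rate=32)

For an exponential likelihood with a Gamma(α, β) prior on the rate, n observations with total T give posterior Gamma(α+n, β+T).
So α = 21 − 7 = 14 and β = 105 − 73 = 32.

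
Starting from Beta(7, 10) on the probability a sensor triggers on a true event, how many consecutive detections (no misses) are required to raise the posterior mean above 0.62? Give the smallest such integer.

k = 10

After k detections and 0 misses the posterior is Beta(7+k, 10), with mean (7+k)/(7+10+k).
Set (7+k)/(17+k) > 0.62 and solve: k > (0.62·17 − 7)/(1 − 0.62) = 9.316.
The smallest integer exceeding 9.316 is 10.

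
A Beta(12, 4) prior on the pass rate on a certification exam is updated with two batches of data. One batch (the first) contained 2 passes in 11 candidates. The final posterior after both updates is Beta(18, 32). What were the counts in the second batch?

4 passes and 19 failures

Sequential conjugate updates are equivalent to a single update on the pooled data, so total successes = posterior α − prior α and total failures = posterior β − prior β.
Total across both batches: 18−12=6 passes, 32−4=28 failures.
Subtract the first batch: 6−2=4 passes and 28−9=19 failures.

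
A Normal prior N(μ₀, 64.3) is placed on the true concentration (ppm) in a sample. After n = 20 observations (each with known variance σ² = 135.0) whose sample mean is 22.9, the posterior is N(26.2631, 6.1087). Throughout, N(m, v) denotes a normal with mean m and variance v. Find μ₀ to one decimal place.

The posterior mean is a precision-weighted average: μ_n = (τ₀μ₀ + τ_data·x̄)/(τ₀+τ_data), with τ₀=1/σ₀² and τ_data=n/σ².
Here τ₀ = 1/64.3 = 0.015552 and τ_data = 20/135.0 = 0.148148, so τ_n = 0.163700.
Rearranging for μ₀: μ₀ = (μ_n·τ_n − τ_data·x̄)/τ₀ = (26.2631·0.163700 − 0.148148·22.9) / 0.015552 = 0.906680/0.015552 ≈ 58.3.

μ₀ = 58.3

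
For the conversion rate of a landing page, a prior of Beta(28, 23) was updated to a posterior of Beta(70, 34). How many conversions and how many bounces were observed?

Beta is conjugate to the binomial likelihood: posterior = Beta(a+s, b+f).
So s = 70 − 28 = 42 and f = 34 − 23 = 11.

42 conversions and 11 bounces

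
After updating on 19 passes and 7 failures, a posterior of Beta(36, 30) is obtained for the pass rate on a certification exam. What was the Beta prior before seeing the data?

Beta(17, 23)

A Beta(a, b) prior with s successes and f failures in binomial data gives a Beta(a+s, b+f) posterior.
So a = 36 − 19 = 17 and b = 30 − 7 = 23.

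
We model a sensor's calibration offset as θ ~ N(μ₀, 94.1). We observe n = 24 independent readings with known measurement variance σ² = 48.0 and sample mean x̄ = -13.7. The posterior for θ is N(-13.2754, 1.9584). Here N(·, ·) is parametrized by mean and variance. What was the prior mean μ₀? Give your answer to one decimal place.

With known observation variance, the Normal–Normal posterior has precision τ_n = τ₀ + n/σ² and mean μ_n = (τ₀μ₀ + (n/σ²)x̄)/τ_n.
Here τ₀ = 1/94.1 = 0.010627 and τ_data = 24/48.0 = 0.500000, so τ_n = 0.510627.
Rearranging for μ₀: μ₀ = (μ_n·τ_n − τ_data·x̄)/τ₀ = (-13.2754·0.510627 − 0.500000·-13.7) / 0.010627 = 0.071222/0.010627 ≈ 6.7.

μ₀ = 6.7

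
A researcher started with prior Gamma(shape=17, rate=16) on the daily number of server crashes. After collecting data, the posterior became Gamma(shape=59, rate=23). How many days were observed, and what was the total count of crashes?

n = 7 days with total 42 crashes

Gamma–Poisson conjugacy: posterior shape = α + Σxᵢ, posterior rate = β + n.
Matching: Σxᵢ = 59 − 17 = 42 and n = 23 − 16 = 7.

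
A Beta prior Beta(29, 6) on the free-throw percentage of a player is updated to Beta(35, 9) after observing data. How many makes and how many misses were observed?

Beta is conjugate to the binomial likelihood: posterior = Beta(a+s, b+f).
So s = 35 − 29 = 6 and f = 9 − 6 = 3.

6 makes and 3 misses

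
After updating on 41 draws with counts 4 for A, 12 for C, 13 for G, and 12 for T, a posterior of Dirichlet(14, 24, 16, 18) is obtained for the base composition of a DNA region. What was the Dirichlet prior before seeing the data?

For a Dirichlet(α) prior with multinomial counts c, the posterior is Dirichlet(α + c) componentwise.
Subtract each count from the matching posterior parameter: 14−4=10, 24−12=12, 16−13=3, 18−12=6.

Dirichlet(10, 12, 3, 6)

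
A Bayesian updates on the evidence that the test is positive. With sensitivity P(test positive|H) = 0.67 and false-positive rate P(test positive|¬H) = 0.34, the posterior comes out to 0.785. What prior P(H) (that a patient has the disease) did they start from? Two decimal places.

In odds form, posterior odds = prior odds × likelihood ratio, so prior odds = posterior odds ÷ LR.
Posterior odds = 0.785/(1−0.785) = 3.6512. LR = 0.67/0.34 = 1.9706.
Prior odds = 3.6512/1.9706 = 1.8528, so P(H) = 1.8528/(1+1.8528) ≈ 0.65.

P(H) = 0.65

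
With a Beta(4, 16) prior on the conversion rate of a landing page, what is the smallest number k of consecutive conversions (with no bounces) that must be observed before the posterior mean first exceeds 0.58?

k = 19

After k conversions and 0 bounces the posterior is Beta(4+k, 16), with mean (4+k)/(4+16+k).
Set (4+k)/(20+k) > 0.58 and solve: k > (0.58·20 − 4)/(1 − 0.58) = 18.095.
The smallest integer exceeding 18.095 is 19, and checking k=19: (23)/(39) = 0.5897 > 0.58.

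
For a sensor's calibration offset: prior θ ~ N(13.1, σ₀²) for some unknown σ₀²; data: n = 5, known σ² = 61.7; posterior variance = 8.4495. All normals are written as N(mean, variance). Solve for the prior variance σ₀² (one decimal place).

σ₀² = 26.8

For the Normal–Normal model with known σ², precisions add: τ_n = τ₀ + n/σ².
So 1/σ₀² = 1/8.4495 − 5/61.7 = 0.118350 − 0.081037 = 0.037313.
Hence σ₀² = 1/0.037313 ≈ 26.8.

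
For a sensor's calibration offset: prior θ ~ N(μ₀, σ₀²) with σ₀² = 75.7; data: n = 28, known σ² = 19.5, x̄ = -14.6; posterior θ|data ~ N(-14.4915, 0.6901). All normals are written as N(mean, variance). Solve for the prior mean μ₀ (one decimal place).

μ₀ = -2.7

With known observation variance, the Normal–Normal posterior has precision τ_n = τ₀ + n/σ² and mean μ_n = (τ₀μ₀ + (n/σ²)x̄)/τ_n.
Here τ₀ = 1/75.7 = 0.013210 and τ_data = 28/19.5 = 1.435897, so τ_n = 1.449107.
Rearranging for μ₀: μ₀ = (μ_n·τ_n − τ_data·x̄)/τ₀ = (-14.4915·1.449107 − 1.435897·-14.6) / 0.013210 = -0.035638/0.013210 ≈ -2.7.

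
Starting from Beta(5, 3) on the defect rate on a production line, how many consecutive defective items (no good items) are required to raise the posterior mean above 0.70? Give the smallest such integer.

After k defective items and 0 good items the posterior is Beta(5+k, 3), with mean (5+k)/(5+3+k).
Set (5+k)/(8+k) > 0.70 and solve: k > (0.70·8 − 5)/(1 − 0.70) = 2.000.
The smallest integer exceeding 2.000 is 3.

k = 3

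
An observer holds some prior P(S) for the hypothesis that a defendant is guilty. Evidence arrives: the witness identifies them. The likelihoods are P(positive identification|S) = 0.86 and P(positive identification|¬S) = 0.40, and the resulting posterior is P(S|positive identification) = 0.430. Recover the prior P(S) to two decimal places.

P(S) = 0.26

Bayes' rule in odds form gives O(S|E) = O(S)·[P(E|S)/P(E|¬S)], hence O(S) = O(S|E)/LR.
Posterior odds = 0.430/(1−0.430) = 0.7544. LR = 0.86/0.40 = 2.1500.
Prior odds = 0.7544/2.1500 = 0.3509, so P(S) = 0.3509/(1+0.3509) ≈ 0.26.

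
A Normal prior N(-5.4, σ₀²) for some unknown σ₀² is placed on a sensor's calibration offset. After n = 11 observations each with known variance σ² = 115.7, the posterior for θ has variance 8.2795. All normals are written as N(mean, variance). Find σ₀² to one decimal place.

Posterior precision equals prior precision plus data precision: 1/σ_n² = 1/σ₀² + n/σ².
So 1/σ₀² = 1/8.2795 − 11/115.7 = 0.120780 − 0.095073 = 0.025707.
Hence σ₀² = 1/0.025707 ≈ 38.9.

σ₀² = 38.9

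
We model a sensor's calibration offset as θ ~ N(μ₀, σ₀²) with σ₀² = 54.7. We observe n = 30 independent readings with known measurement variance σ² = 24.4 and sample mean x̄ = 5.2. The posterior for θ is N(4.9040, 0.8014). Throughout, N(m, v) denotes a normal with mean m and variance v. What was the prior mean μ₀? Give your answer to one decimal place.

The posterior mean is a precision-weighted average: μ_n = (τ₀μ₀ + τ_data·x̄)/(τ₀+τ_data), with τ₀=1/σ₀² and τ_data=n/σ².
Here τ₀ = 1/54.7 = 0.018282 and τ_data = 30/24.4 = 1.229508, so τ_n = 1.247790.
Rearranging for μ₀: μ₀ = (μ_n·τ_n − τ_data·x̄)/τ₀ = (4.9040·1.247790 − 1.229508·5.2) / 0.018282 = -0.274279/0.018282 ≈ -15.0.

μ₀ = -15.0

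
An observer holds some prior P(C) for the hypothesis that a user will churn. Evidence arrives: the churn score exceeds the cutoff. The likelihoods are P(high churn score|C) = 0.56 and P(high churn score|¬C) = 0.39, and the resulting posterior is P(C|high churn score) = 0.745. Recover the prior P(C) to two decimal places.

Bayes' rule in odds form gives O(C|E) = O(C)·[P(E|C)/P(E|¬C)], hence O(C) = O(C|E)/LR.
Posterior odds = 0.745/(1−0.745) = 2.9216. LR = 0.56/0.39 = 1.4359.
Prior odds = 2.9216/1.4359 = 2.0347, so P(C) = 2.0347/(1+2.0347) ≈ 0.67.

P(C) = 0.67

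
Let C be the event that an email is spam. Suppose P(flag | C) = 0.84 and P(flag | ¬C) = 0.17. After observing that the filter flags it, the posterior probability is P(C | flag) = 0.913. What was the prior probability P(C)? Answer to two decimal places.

P(C) = 0.68

Bayes' rule in odds form gives O(C|E) = O(C)·[P(E|C)/P(E|¬C)], hence O(C) = O(C|E)/LR.
Posterior odds = 0.913/(1−0.913) = 10.4943. LR = 0.84/0.17 = 4.9412.
Prior odds = 10.4943/4.9412 = 2.1238, so P(C) = 2.1238/(1+2.1238) ≈ 0.68.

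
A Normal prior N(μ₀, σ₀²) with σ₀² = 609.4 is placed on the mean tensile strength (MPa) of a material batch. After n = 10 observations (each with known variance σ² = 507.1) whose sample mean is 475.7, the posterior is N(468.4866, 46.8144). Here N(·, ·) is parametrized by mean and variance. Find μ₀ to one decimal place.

With known observation variance, the Normal–Normal posterior has precision τ_n = τ₀ + n/σ² and mean μ_n = (τ₀μ₀ + (n/σ²)x̄)/τ_n.
Here τ₀ = 1/609.4 = 0.001641 and τ_data = 10/507.1 = 0.019720, so τ_n = 0.021361.
Rearranging for μ₀: μ₀ = (μ_n·τ_n − τ_data·x̄)/τ₀ = (468.4866·0.021361 − 0.019720·475.7) / 0.001641 = 0.626538/0.001641 ≈ 381.8.

μ₀ = 381.8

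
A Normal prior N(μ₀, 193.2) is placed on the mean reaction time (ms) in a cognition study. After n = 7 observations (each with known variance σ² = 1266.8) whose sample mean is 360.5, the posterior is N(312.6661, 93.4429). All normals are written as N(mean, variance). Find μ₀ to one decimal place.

μ₀ = 261.6

The posterior mean is a precision-weighted average: μ_n = (τ₀μ₀ + τ_data·x̄)/(τ₀+τ_data), with τ₀=1/σ₀² and τ_data=n/σ².
Here τ₀ = 1/193.2 = 0.005176 and τ_data = 7/1266.8 = 0.005526, so τ_n = 0.010702.
Rearranging for μ₀: μ₀ = (μ_n·τ_n − τ_data·x̄)/τ₀ = (312.6661·0.010702 − 0.005526·360.5) / 0.005176 = 1.354030/0.005176 ≈ 261.6.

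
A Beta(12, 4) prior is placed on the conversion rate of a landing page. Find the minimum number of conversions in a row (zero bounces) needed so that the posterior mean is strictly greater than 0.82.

k = 7

After k conversions and 0 bounces the posterior is Beta(12+k, 4), with mean (12+k)/(12+4+k).
Set (12+k)/(16+k) > 0.82 and solve: k > (0.82·16 − 12)/(1 − 0.82) = 6.222.
The smallest integer exceeding 6.222 is 7, and checking k=7: (19)/(23) = 0.8261 > 0.82.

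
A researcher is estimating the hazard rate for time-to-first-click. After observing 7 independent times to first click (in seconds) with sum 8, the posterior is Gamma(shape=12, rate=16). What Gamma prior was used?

For an exponential likelihood with a Gamma(α, β) prior on the rate, n observations with total T give posterior Gamma(α+n, β+T).
So α = 12 − 7 = 5 and β = 16 − 8 = 8.

Gamma(shape=5, rate=8)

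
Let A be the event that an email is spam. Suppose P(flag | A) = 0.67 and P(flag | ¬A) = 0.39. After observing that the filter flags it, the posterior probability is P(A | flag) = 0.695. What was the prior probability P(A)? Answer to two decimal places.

In odds form, posterior odds = prior odds × likelihood ratio, so prior odds = posterior odds ÷ LR.
Posterior odds = 0.695/(1−0.695) = 2.2787. LR = 0.67/0.39 = 1.7179.
Prior odds = 2.2787/1.7179 = 1.3264, so P(A) = 1.3264/(1+1.3264) ≈ 0.57.

P(A) = 0.57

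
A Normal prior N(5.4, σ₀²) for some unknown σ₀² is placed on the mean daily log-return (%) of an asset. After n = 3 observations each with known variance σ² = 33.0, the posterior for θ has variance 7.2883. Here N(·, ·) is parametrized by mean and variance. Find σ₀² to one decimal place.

Posterior precision equals prior precision plus data precision: 1/σ_n² = 1/σ₀² + n/σ².
So 1/σ₀² = 1/7.2883 − 3/33.0 = 0.137206 − 0.090909 = 0.046297.
Hence σ₀² = 1/0.046297 ≈ 21.6.

σ₀² = 21.6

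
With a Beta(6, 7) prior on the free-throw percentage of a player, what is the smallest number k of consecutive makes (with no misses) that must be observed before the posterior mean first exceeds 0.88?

k = 46

After k makes and 0 misses the posterior is Beta(6+k, 7), with mean (6+k)/(6+7+k).
Set (6+k)/(13+k) > 0.88 and solve: k > (0.88·13 − 6)/(1 − 0.88) = 45.333.
The smallest integer exceeding 45.333 is 46.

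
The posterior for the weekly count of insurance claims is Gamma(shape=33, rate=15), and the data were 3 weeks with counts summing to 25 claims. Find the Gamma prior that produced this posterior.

Gamma(shape=8, rate=12)

A Gamma(α, β) prior (rate parametrization) on a Poisson rate with n observations summing to S gives posterior Gamma(α+S, β+n).
So α = 33 − 25 = 8 and β = 15 − 3 = 12.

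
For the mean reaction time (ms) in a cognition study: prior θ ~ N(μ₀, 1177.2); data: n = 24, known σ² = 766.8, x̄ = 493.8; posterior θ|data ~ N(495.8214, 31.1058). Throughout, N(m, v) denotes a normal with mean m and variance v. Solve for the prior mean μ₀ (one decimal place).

μ₀ = 570.3

With known observation variance, the Normal–Normal posterior has precision τ_n = τ₀ + n/σ² and mean μ_n = (τ₀μ₀ + (n/σ²)x̄)/τ_n.
Here τ₀ = 1/1177.2 = 0.000849 and τ_data = 24/766.8 = 0.031299, so τ_n = 0.032148.
Rearranging for μ₀: μ₀ = (μ_n·τ_n − τ_data·x̄)/τ₀ = (495.8214·0.032148 − 0.031299·493.8) / 0.000849 = 0.484220/0.000849 ≈ 570.3.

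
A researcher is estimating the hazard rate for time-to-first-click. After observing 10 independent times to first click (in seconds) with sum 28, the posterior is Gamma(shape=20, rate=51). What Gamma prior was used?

For an exponential likelihood with a Gamma(α, β) prior on the rate, n observations with total T give posterior Gamma(α+n, β+T).
So α = 20 − 10 = 10 and β = 51 − 28 = 23.

Gamma(shape=10, rate=23)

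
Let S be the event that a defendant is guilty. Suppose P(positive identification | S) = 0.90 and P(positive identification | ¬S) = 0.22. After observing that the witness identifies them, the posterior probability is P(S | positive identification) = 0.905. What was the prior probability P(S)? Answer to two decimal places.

P(S) = 0.70

In odds form, posterior odds = prior odds × likelihood ratio, so prior odds = posterior odds ÷ LR.
Posterior odds = 0.905/(1−0.905) = 9.5263. LR = 0.90/0.22 = 4.0909.
Prior odds = 9.5263/4.0909 = 2.3287, so P(S) = 2.3287/(1+2.3287) ≈ 0.70.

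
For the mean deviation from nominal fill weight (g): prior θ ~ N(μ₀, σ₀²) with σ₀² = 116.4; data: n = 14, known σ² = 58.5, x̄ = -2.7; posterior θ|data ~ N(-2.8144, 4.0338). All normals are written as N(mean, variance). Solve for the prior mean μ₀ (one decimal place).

The posterior mean is a precision-weighted average: μ_n = (τ₀μ₀ + τ_data·x̄)/(τ₀+τ_data), with τ₀=1/σ₀² and τ_data=n/σ².
Here τ₀ = 1/116.4 = 0.008591 and τ_data = 14/58.5 = 0.239316, so τ_n = 0.247907.
Rearranging for μ₀: μ₀ = (μ_n·τ_n − τ_data·x̄)/τ₀ = (-2.8144·0.247907 − 0.239316·-2.7) / 0.008591 = -0.051556/0.008591 ≈ -6.0.

μ₀ = -6.0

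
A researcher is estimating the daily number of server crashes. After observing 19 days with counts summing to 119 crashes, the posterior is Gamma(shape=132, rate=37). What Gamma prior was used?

Gamma(shape=13, rate=18)

Gamma–Poisson conjugacy: posterior shape = α + Σxᵢ, posterior rate = β + n.
So α = 132 − 119 = 13 and β = 37 − 19 = 18.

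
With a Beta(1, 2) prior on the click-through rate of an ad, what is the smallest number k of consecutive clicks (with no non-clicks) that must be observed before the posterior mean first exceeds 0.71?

After k clicks and 0 non-clicks the posterior is Beta(1+k, 2), with mean (1+k)/(1+2+k).
Set (1+k)/(3+k) > 0.71 and solve: k > (0.71·3 − 1)/(1 − 0.71) = 3.897.
The smallest integer exceeding 3.897 is 4.

k = 4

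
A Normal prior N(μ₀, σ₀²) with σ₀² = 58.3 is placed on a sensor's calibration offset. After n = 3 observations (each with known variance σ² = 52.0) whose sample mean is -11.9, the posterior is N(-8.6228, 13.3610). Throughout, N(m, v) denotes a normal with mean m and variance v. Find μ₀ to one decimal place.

The posterior mean is a precision-weighted average: μ_n = (τ₀μ₀ + τ_data·x̄)/(τ₀+τ_data), with τ₀=1/σ₀² and τ_data=n/σ².
Here τ₀ = 1/58.3 = 0.017153 and τ_data = 3/52.0 = 0.057692, so τ_n = 0.074845.
Rearranging for μ₀: μ₀ = (μ_n·τ_n − τ_data·x̄)/τ₀ = (-8.6228·0.074845 − 0.057692·-11.9) / 0.017153 = 0.041161/0.017153 ≈ 2.4.

μ₀ = 2.4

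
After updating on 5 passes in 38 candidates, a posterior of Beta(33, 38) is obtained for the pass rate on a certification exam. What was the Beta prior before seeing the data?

Beta(28, 5)

A Beta(a, b) prior with s successes and f failures in binomial data gives a Beta(a+s, b+f) posterior.
Subtract the data counts: 33−5=28, 38−33=5.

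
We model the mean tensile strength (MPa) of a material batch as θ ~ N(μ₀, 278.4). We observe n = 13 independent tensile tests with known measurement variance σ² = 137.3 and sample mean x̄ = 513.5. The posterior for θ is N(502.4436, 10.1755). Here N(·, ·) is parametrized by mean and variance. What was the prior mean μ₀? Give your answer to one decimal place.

μ₀ = 211.0

The posterior mean is a precision-weighted average: μ_n = (τ₀μ₀ + τ_data·x̄)/(τ₀+τ_data), with τ₀=1/σ₀² and τ_data=n/σ².
Here τ₀ = 1/278.4 = 0.003592 and τ_data = 13/137.3 = 0.094683, so τ_n = 0.098275.
Rearranging for μ₀: μ₀ = (μ_n·τ_n − τ_data·x̄)/τ₀ = (502.4436·0.098275 − 0.094683·513.5) / 0.003592 = 0.757924/0.003592 ≈ 211.0.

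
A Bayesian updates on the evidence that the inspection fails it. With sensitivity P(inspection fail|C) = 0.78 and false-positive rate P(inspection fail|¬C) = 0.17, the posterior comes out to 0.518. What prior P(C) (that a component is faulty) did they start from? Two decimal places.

In odds form, posterior odds = prior odds × likelihood ratio, so prior odds = posterior odds ÷ LR.
Posterior odds = 0.518/(1−0.518) = 1.0747. LR = 0.78/0.17 = 4.5882.
Prior odds = 1.0747/4.5882 = 0.2342, so P(C) = 0.2342/(1+0.2342) ≈ 0.19.

P(C) = 0.19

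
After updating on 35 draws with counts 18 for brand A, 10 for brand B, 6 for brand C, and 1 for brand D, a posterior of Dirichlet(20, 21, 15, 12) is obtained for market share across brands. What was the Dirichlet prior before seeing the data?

Dirichlet(2, 11, 9, 11)

For a Dirichlet(α) prior with multinomial counts c, the posterior is Dirichlet(α + c) componentwise.
Subtract each count from the matching posterior parameter: 20−18=2, 21−10=11, 15−6=9, 12−1=11.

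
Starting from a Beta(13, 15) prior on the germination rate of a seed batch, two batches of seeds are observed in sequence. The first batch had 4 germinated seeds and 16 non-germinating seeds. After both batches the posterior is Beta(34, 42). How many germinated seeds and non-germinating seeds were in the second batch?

Sequential conjugate updates are equivalent to a single update on the pooled data, so total successes = posterior α − prior α and total failures = posterior β − prior β.
Total across both batches: 34−13=21 germinated seeds, 42−15=27 non-germinating seeds.
Subtract the first batch: 21−4=17 germinated seeds and 27−16=11 non-germinating seeds.

17 germinated seeds and 11 non-germinating seeds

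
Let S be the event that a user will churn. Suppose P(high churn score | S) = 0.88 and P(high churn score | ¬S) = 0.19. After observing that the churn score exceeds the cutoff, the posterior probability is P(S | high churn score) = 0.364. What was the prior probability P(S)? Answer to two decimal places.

P(S) = 0.11

In odds form, posterior odds = prior odds × likelihood ratio, so prior odds = posterior odds ÷ LR.
Posterior odds = 0.364/(1−0.364) = 0.5723. LR = 0.88/0.19 = 4.6316.
Prior odds = 0.5723/4.6316 = 0.1236, so P(S) = 0.1236/(1+0.1236) ≈ 0.11.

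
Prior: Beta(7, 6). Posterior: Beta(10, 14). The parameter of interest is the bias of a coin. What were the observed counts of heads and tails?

A Beta(a, b) prior with s successes and f failures in binomial data gives a Beta(a+s, b+f) posterior.
Match parameters: s=10−7=3, f=14−6=8.

3 heads and 8 tails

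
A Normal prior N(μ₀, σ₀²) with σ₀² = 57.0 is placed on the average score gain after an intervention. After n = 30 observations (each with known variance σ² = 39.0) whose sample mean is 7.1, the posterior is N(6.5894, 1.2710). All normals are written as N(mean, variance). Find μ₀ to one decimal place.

The posterior mean is a precision-weighted average: μ_n = (τ₀μ₀ + τ_data·x̄)/(τ₀+τ_data), with τ₀=1/σ₀² and τ_data=n/σ².
Here τ₀ = 1/57.0 = 0.017544 and τ_data = 30/39.0 = 0.769231, so τ_n = 0.786775.
Rearranging for μ₀: μ₀ = (μ_n·τ_n − τ_data·x̄)/τ₀ = (6.5894·0.786775 − 0.769231·7.1) / 0.017544 = -0.277165/0.017544 ≈ -15.8.

μ₀ = -15.8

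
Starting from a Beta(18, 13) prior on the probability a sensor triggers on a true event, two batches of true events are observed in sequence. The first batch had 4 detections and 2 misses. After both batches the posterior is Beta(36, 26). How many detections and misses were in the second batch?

Sequential conjugate updates are equivalent to a single update on the pooled data, so total successes = posterior α − prior α and total failures = posterior β − prior β.
Total across both batches: 36−18=18 detections, 26−13=13 misses.
Subtract the first batch: 18−4=14 detections and 13−2=11 misses.

14 detections and 11 misses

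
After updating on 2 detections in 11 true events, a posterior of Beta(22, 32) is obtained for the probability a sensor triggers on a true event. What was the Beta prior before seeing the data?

Beta(20, 23)

Under Beta–binomial conjugacy the posterior parameters are (a+s, b+f).
Subtract the data counts: 22−2=20, 32−9=23.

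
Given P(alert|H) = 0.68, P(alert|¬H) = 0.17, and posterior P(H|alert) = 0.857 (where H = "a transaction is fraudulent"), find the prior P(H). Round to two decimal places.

Bayes' rule in odds form gives O(H|E) = O(H)·[P(E|H)/P(E|¬H)], hence O(H) = O(H|E)/LR.
Posterior odds = 0.857/(1−0.857) = 5.9930. LR = 0.68/0.17 = 4.0000.
Prior odds = 5.9930/4.0000 = 1.4983, so P(H) = 1.4983/(1+1.4983) ≈ 0.60.

P(H) = 0.60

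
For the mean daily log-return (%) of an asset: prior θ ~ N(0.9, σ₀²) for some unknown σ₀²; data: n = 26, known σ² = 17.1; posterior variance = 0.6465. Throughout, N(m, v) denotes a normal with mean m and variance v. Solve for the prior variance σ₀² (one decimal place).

σ₀² = 38.0

For the Normal–Normal model with known σ², precisions add: τ_n = τ₀ + n/σ².
So 1/σ₀² = 1/0.6465 − 26/17.1 = 1.546790 − 1.520468 = 0.026322.
Hence σ₀² = 1/0.026322 ≈ 38.0.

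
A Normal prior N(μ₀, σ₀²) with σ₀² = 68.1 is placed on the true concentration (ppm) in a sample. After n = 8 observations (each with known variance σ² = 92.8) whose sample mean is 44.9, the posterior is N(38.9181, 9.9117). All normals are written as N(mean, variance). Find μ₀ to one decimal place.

μ₀ = 3.8

With known observation variance, the Normal–Normal posterior has precision τ_n = τ₀ + n/σ² and mean μ_n = (τ₀μ₀ + (n/σ²)x̄)/τ_n.
Here τ₀ = 1/68.1 = 0.014684 and τ_data = 8/92.8 = 0.086207, so τ_n = 0.100891.
Rearranging for μ₀: μ₀ = (μ_n·τ_n − τ_data·x̄)/τ₀ = (38.9181·0.100891 − 0.086207·44.9) / 0.014684 = 0.055792/0.014684 ≈ 3.8.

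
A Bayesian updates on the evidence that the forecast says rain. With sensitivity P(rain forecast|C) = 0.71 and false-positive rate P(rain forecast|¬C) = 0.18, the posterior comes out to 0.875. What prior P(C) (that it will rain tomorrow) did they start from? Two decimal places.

P(C) = 0.64

In odds form, posterior odds = prior odds × likelihood ratio, so prior odds = posterior odds ÷ LR.
Posterior odds = 0.875/(1−0.875) = 7.0000. LR = 0.71/0.18 = 3.9444.
Prior odds = 7.0000/3.9444 = 1.7747, so P(C) = 1.7747/(1+1.7747) ≈ 0.64.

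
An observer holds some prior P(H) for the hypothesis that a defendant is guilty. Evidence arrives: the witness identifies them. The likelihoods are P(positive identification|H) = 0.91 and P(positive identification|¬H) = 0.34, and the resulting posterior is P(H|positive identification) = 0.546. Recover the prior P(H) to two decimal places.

Bayes' rule in odds form gives O(H|E) = O(H)·[P(E|H)/P(E|¬H)], hence O(H) = O(H|E)/LR.
Posterior odds = 0.546/(1−0.546) = 1.2026. LR = 0.91/0.34 = 2.6765.
Prior odds = 1.2026/2.6765 = 0.4493, so P(H) = 0.4493/(1+0.4493) ≈ 0.31.

P(H) = 0.31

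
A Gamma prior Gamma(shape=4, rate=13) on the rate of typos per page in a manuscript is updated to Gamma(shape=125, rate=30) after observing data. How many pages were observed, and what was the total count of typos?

A Gamma(α, β) prior (rate parametrization) on a Poisson rate with n observations summing to S gives posterior Gamma(α+S, β+n).
Matching: Σxᵢ = 125 − 4 = 121 and n = 30 − 13 = 17.

n = 17 pages with total 121 typos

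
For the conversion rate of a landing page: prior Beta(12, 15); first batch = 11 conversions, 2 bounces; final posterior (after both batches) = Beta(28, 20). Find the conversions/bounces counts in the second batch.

5 conversions and 3 bounces

Because Beta–binomial updating is additive in the counts, the combined data contributed (α_post−α_prior, β_post−β_prior) successes and failures.
Total across both batches: 28−12=16 conversions, 20−15=5 bounces.
Subtract the first batch: 16−11=5 conversions and 5−2=3 bounces.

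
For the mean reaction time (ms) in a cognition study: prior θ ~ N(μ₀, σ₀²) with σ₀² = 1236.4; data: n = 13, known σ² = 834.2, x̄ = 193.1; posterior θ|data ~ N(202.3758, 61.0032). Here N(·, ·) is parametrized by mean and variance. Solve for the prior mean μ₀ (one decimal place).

With known observation variance, the Normal–Normal posterior has precision τ_n = τ₀ + n/σ² and mean μ_n = (τ₀μ₀ + (n/σ²)x̄)/τ_n.
Here τ₀ = 1/1236.4 = 0.000809 and τ_data = 13/834.2 = 0.015584, so τ_n = 0.016393.
Rearranging for μ₀: μ₀ = (μ_n·τ_n − τ_data·x̄)/τ₀ = (202.3758·0.016393 − 0.015584·193.1) / 0.000809 = 0.308276/0.000809 ≈ 381.1.

μ₀ = 381.1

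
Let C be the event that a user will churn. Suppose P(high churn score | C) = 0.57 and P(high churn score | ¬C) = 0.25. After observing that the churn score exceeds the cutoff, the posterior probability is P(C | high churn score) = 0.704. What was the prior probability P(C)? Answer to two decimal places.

P(C) = 0.51

In odds form, posterior odds = prior odds × likelihood ratio, so prior odds = posterior odds ÷ LR.
Posterior odds = 0.704/(1−0.704) = 2.3784. LR = 0.57/0.25 = 2.2800.
Prior odds = 2.3784/2.2800 = 1.0432, so P(C) = 1.0432/(1+1.0432) ≈ 0.51.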